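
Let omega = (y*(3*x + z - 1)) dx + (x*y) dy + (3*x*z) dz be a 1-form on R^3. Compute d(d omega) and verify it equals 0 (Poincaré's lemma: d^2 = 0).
d(d omega) = 0

Step 1: d omega = sum_{i<j} (∂f_j/∂x_i - ∂f_i/∂x_j) dx_i ∧ dx_j:
  coeff of dx ∧ dy: -3*x + y - z + 1
  coeff of dx ∧ dz: -y + 3*z
  coeff of dy ∧ dz: 0
Step 2: Apply d again to each 2-form coefficient. The only possible 3-form in R^3 is dx ∧ dy ∧ dz, with coefficient
  ∂(coeff of dy∧dz)/∂x - ∂(coeff of dx∧dz)/∂y + ∂(coeff of dx∧dy)/∂z
  = ∂/∂x (0) - ∂/∂y (-y + 3*z) + ∂/∂z (-3*x + y - z + 1).
Each of these terms simplifies to sums of mixed partials that cancel in pairs. The result is 0 (by equality of mixed partials for smooth functions — Schwarz / Clairaut).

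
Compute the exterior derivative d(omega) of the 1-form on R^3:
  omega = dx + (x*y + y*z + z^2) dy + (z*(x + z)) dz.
d(omega) = (y) dx ∧ dy + (z) dx ∧ dz + (-y - 2*z) dy ∧ dz

For a 1-form omega = sum_i f_i dx_i, the exterior derivative is
  d(omega) = sum_{i < j} (∂f_j/∂x_i - ∂f_i/∂x_j) dx_i ∧ dx_j.
  coefficient of dx ∧ dy: ∂f_2/∂x - ∂f_1/∂y = ∂(x*y + y*z + z^2)/∂x - ∂(1)/∂y = y
  coefficient of dx ∧ dz: ∂f_3/∂x - ∂f_1/∂z = ∂(z*(x + z))/∂x - ∂(1)/∂z = z
  coefficient of dy ∧ dz: ∂f_3/∂y - ∂f_2/∂z = ∂(z*(x + z))/∂y - ∂(x*y + y*z + z^2)/∂z = -y - 2*z
Assembling: d(omega) = (y) dx ∧ dy + (z) dx ∧ dz + (-y - 2*z) dy ∧ dz.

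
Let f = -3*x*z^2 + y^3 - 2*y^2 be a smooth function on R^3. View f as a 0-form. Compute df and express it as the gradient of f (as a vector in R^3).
df = (-3*z^2) dx + (y*(3*y - 4)) dy + (-6*x*z) dz; grad f = (-3*z^2, y*(3*y - 4), -6*x*z)

For a 0-form f, d f = (∂f/∂x) dx + (∂f/∂y) dy + (∂f/∂z) dz. The components of the vector representation are exactly the entries of grad f in Cartesian coordinates:
  ∂f/∂x = -3*z^2
  ∂f/∂y = y*(3*y - 4)
  ∂f/∂z = -6*x*z.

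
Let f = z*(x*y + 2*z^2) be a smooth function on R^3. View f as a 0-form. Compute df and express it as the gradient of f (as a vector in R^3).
df = (y*z) dx + (x*z) dy + (x*y + 6*z^2) dz; grad f = (y*z, x*z, x*y + 6*z^2)

For a 0-form f, d f = (∂f/∂x) dx + (∂f/∂y) dy + (∂f/∂z) dz. The components of the vector representation are exactly the entries of grad f in Cartesian coordinates:
  ∂f/∂x = y*z
  ∂f/∂y = x*z
  ∂f/∂z = x*y + 6*z^2.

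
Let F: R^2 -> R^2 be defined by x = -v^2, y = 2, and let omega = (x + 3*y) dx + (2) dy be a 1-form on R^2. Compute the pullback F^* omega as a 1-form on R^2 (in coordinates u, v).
F^* omega = (2*v*(v^2 - 6)) dv

Using F^*(f dg) = (f ∘ F) d(g ∘ F), substitute each coordinate x_i by F_i(u, v) in f_i, and replace dx_i by d F_i = (∂F_i/∂u) du + (∂F_i/∂v) dv.
  For the x component: f_1(F) = 6 - v^2; d F_1 = (0) du + (-2*v) dv
  For the y component: f_2(F) = 2; d F_2 = (0) du + (0) dv
Combining and collecting du, dv coefficients:
  coeff of du: 0
  coeff of dv: 2*v*(v^2 - 6)
F^* omega = (2*v*(v^2 - 6)) dv.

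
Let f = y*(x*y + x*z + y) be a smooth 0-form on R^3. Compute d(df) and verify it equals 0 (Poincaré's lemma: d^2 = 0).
d(df) = 0

Step 1: df = sum_i (∂f/∂x_i) dx_i = (y*(y + z)) dx + (2*x*y + x*z + 2*y) dy + (x*y) dz.
Step 2: Apply d again. Using the 1-form formula, the coefficient of dx ∧ dy in d(df) is ∂^2 f/∂x ∂y - ∂^2 f/∂y ∂x = (2*y + z) - (2*y + z) = 0 (equality of mixed partials for smooth f).
Similarly for dx ∧ dz and dy ∧ dz — all coefficients vanish. So d(df) = 0.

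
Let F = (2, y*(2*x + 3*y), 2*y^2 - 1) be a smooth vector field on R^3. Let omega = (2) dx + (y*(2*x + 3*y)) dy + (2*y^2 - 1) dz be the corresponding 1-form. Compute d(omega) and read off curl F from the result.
d(omega) = (4*y) dy ∧ dz + (0) dz ∧ dx + (2*y) dx ∧ dy; curl F = (4*y, 0, 2*y)

d omega = sum_{i<j} (∂f_j/∂x_i - ∂f_i/∂x_j) dx_i ∧ dx_j. Under the identification (dy ∧ dz, dz ∧ dx, dx ∧ dy) ↔ (e_x, e_y, e_z), the coefficients are exactly the components of curl F. Compute:
  ∂R/∂y - ∂Q/∂z = (4*y) - (0) = 4*y
  ∂P/∂z - ∂R/∂x = (0) - (0) = 0
  ∂Q/∂x - ∂P/∂y = (2*y) - (0) = 2*y.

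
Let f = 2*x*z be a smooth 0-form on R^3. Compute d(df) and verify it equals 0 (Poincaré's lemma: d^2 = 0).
d(df) = 0

Step 1: df = sum_i (∂f/∂x_i) dx_i = (2*z) dx + (0) dy + (2*x) dz.
Step 2: Apply d again. Using the 1-form formula, the coefficient of dx ∧ dy in d(df) is ∂^2 f/∂x ∂y - ∂^2 f/∂y ∂x = (0) - (0) = 0 (equality of mixed partials for smooth f).
Similarly for dx ∧ dz and dy ∧ dz — all coefficients vanish. So d(df) = 0.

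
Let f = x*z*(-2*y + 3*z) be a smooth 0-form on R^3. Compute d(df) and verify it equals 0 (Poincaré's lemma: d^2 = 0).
d(df) = 0

Step 1: df = sum_i (∂f/∂x_i) dx_i = (z*(-2*y + 3*z)) dx + (-2*x*z) dy + (2*x*(-y + 3*z)) dz.
Step 2: Apply d again. Using the 1-form formula, the coefficient of dx ∧ dy in d(df) is ∂^2 f/∂x ∂y - ∂^2 f/∂y ∂x = (-2*z) - (-2*z) = 0 (equality of mixed partials for smooth f).
Similarly for dx ∧ dz and dy ∧ dz — all coefficients vanish. So d(df) = 0.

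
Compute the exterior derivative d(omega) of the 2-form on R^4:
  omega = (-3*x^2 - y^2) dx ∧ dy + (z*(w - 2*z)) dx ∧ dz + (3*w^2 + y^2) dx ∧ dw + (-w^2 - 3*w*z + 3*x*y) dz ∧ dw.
d(omega) = (3*y + z) dx ∧ dz ∧ dw + (-2*y) dx ∧ dy ∧ dw + (3*x) dy ∧ dz ∧ dw

For a 2-form omega = sum_{i<j} g_{ij} dx_i ∧ dx_j, the exterior derivative is
  d(omega) = sum_{i<j} d(g_{ij}) ∧ dx_i ∧ dx_j = sum_{i<j, k} (∂g_{ij}/∂x_k) dx_k ∧ dx_i ∧ dx_j.
Expand each term, using dx_k ∧ dx_i ∧ dx_j = sgn(permutation) dx_{(a)} ∧ dx_{(b)} ∧ dx_{(c)} with (a < b < c) sorted:
  d(z*(w - 2*z)) includes (∂/∂w)(z*(w - 2*z)) dw = (z) dw, which multiplied by dx ∧ dz gives (z) dx ∧ dz ∧ dw
  d(3*w^2 + y^2) includes (∂/∂y)(3*w^2 + y^2) dy = (2*y) dy, which multiplied by dx ∧ dw gives (-2*y) dx ∧ dy ∧ dw
  d(-w^2 - 3*w*z + 3*x*y) includes (∂/∂x)(-w^2 - 3*w*z + 3*x*y) dx = (3*y) dx, which multiplied by dz ∧ dw gives (3*y) dx ∧ dz ∧ dw
  d(-w^2 - 3*w*z + 3*x*y) includes (∂/∂y)(-w^2 - 3*w*z + 3*x*y) dy = (3*x) dy, which multiplied by dz ∧ dw gives (3*x) dy ∧ dz ∧ dw
Collecting like 3-forms: d(omega) = (3*y + z) dx ∧ dz ∧ dw + (-2*y) dx ∧ dy ∧ dw + (3*x) dy ∧ dz ∧ dw.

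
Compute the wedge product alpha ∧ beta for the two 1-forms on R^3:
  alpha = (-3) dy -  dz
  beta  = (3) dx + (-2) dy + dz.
alpha ∧ beta = (9) dx ∧ dy + (-5) dy ∧ dz + (3) dx ∧ dz

Distribute the wedge, using dx_i ∧ dx_j = -dx_j ∧ dx_i and dx_i ∧ dx_i = 0. For each pair (i, j) with i < j, the coefficient of dx_i ∧ dx_j in alpha ∧ beta is (alpha_i * beta_j - alpha_j * beta_i). Collecting: alpha ∧ beta = (9) dx ∧ dy + (-5) dy ∧ dz + (3) dx ∧ dz.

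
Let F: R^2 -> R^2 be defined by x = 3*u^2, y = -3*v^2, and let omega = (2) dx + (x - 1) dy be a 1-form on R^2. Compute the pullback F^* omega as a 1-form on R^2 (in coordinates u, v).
F^* omega = (12*u) du + (6*v*(1 - 3*u^2)) dv

Using F^*(f dg) = (f ∘ F) d(g ∘ F), substitute each coordinate x_i by F_i(u, v) in f_i, and replace dx_i by d F_i = (∂F_i/∂u) du + (∂F_i/∂v) dv.
  For the x component: f_1(F) = 2; d F_1 = (6*u) du + (0) dv
  For the y component: f_2(F) = 3*u^2 - 1; d F_2 = (0) du + (-6*v) dv
Combining and collecting du, dv coefficients:
  coeff of du: 12*u
  coeff of dv: 6*v*(1 - 3*u^2)
F^* omega = (12*u) du + (6*v*(1 - 3*u^2)) dv.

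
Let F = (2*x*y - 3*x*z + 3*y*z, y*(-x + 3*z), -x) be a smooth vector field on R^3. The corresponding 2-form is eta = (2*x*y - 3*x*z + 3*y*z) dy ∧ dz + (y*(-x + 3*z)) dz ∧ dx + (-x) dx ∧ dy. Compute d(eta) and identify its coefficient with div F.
d(eta) = (-x + 2*y) dx ∧ dy ∧ dz; div F = -x + 2*y

For a 2-form in R^3 of the form above, applying d gives a 3-form with coefficient ∂P/∂x + ∂Q/∂y + ∂R/∂z:
  ∂P/∂x = 2*y - 3*z
  ∂Q/∂y = -x + 3*z
  ∂R/∂z = 0
Sum = -x + 2*y, which is exactly div F.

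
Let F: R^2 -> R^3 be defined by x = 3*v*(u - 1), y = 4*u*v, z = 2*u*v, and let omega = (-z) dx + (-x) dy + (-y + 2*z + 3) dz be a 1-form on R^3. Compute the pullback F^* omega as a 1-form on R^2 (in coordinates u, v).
F^* omega = (6*v*(-3*u*v + 2*v + 1)) du + (6*u*(-3*u*v + 3*v + 1)) dv

Using F^*(f dg) = (f ∘ F) d(g ∘ F), substitute each coordinate x_i by F_i(u, v) in f_i, and replace dx_i by d F_i = (∂F_i/∂u) du + (∂F_i/∂v) dv.
  For the x component: f_1(F) = -2*u*v; d F_1 = (3*v) du + (3*u - 3) dv
  For the y component: f_2(F) = 3*v*(1 - u); d F_2 = (4*v) du + (4*u) dv
  For the z component: f_3(F) = 3; d F_3 = (2*v) du + (2*u) dv
Combining and collecting du, dv coefficients:
  coeff of du: 6*v*(-3*u*v + 2*v + 1)
  coeff of dv: 6*u*(-3*u*v + 3*v + 1)
F^* omega = (6*v*(-3*u*v + 2*v + 1)) du + (6*u*(-3*u*v + 3*v + 1)) dv.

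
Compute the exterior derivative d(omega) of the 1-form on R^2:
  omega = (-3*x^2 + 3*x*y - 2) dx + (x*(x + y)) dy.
d(omega) = (-x + y) dx ∧ dy

For a 1-form omega = sum_i f_i dx_i, the exterior derivative is
  d(omega) = sum_{i < j} (∂f_j/∂x_i - ∂f_i/∂x_j) dx_i ∧ dx_j.
  coefficient of dx ∧ dy: ∂f_2/∂x - ∂f_1/∂y = ∂(x*(x + y))/∂x - ∂(-3*x^2 + 3*x*y - 2)/∂y = -x + y
Assembling: d(omega) = (-x + y) dx ∧ dy.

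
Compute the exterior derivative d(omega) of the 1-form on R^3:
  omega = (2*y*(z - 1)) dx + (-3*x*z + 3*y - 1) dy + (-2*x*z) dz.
d(omega) = (2 - 5*z) dx ∧ dy + (-2*y - 2*z) dx ∧ dz + (3*x) dy ∧ dz

For a 1-form omega = sum_i f_i dx_i, the exterior derivative is
  d(omega) = sum_{i < j} (∂f_j/∂x_i - ∂f_i/∂x_j) dx_i ∧ dx_j.
  coefficient of dx ∧ dy: ∂f_2/∂x - ∂f_1/∂y = ∂(-3*x*z + 3*y - 1)/∂x - ∂(2*y*(z - 1))/∂y = 2 - 5*z
  coefficient of dx ∧ dz: ∂f_3/∂x - ∂f_1/∂z = ∂(-2*x*z)/∂x - ∂(2*y*(z - 1))/∂z = -2*y - 2*z
  coefficient of dy ∧ dz: ∂f_3/∂y - ∂f_2/∂z = ∂(-2*x*z)/∂y - ∂(-3*x*z + 3*y - 1)/∂z = 3*x
Assembling: d(omega) = (2 - 5*z) dx ∧ dy + (-2*y - 2*z) dx ∧ dz + (3*x) dy ∧ dz.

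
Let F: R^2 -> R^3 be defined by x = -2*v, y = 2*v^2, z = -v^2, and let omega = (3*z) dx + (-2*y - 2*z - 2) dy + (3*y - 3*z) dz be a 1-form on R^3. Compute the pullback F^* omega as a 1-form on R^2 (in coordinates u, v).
F^* omega = (2*v*(-13*v^2 + 3*v - 4)) dv

Using F^*(f dg) = (f ∘ F) d(g ∘ F), substitute each coordinate x_i by F_i(u, v) in f_i, and replace dx_i by d F_i = (∂F_i/∂u) du + (∂F_i/∂v) dv.
  For the x component: f_1(F) = -3*v^2; d F_1 = (0) du + (-2) dv
  For the y component: f_2(F) = -2*v^2 - 2; d F_2 = (0) du + (4*v) dv
  For the z component: f_3(F) = 9*v^2; d F_3 = (0) du + (-2*v) dv
Combining and collecting du, dv coefficients:
  coeff of du: 0
  coeff of dv: 2*v*(-13*v^2 + 3*v - 4)
F^* omega = (2*v*(-13*v^2 + 3*v - 4)) dv.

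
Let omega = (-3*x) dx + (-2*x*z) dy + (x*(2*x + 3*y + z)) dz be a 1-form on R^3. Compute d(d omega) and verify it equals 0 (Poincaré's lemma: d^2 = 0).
d(d omega) = 0

Step 1: d omega = sum_{i<j} (∂f_j/∂x_i - ∂f_i/∂x_j) dx_i ∧ dx_j:
  coeff of dx ∧ dy: -2*z
  coeff of dx ∧ dz: 4*x + 3*y + z
  coeff of dy ∧ dz: 5*x
Step 2: Apply d again to each 2-form coefficient. The only possible 3-form in R^3 is dx ∧ dy ∧ dz, with coefficient
  ∂(coeff of dy∧dz)/∂x - ∂(coeff of dx∧dz)/∂y + ∂(coeff of dx∧dy)/∂z
  = ∂/∂x (5*x) - ∂/∂y (4*x + 3*y + z) + ∂/∂z (-2*z).
Each of these terms simplifies to sums of mixed partials that cancel in pairs. The result is 0 (by equality of mixed partials for smooth functions — Schwarz / Clairaut).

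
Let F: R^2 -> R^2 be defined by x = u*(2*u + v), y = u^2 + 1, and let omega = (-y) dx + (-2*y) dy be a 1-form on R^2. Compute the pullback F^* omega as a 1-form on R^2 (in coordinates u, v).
F^* omega = (-8*u^3 - u^2*v - 8*u - v) du + (-u^3 - u) dv

Using F^*(f dg) = (f ∘ F) d(g ∘ F), substitute each coordinate x_i by F_i(u, v) in f_i, and replace dx_i by d F_i = (∂F_i/∂u) du + (∂F_i/∂v) dv.
  For the x component: f_1(F) = -u^2 - 1; d F_1 = (4*u + v) du + (u) dv
  For the y component: f_2(F) = -2*u^2 - 2; d F_2 = (2*u) du + (0) dv
Combining and collecting du, dv coefficients:
  coeff of du: -8*u^3 - u^2*v - 8*u - v
  coeff of dv: -u^3 - u
F^* omega = (-8*u^3 - u^2*v - 8*u - v) du + (-u^3 - u) dv.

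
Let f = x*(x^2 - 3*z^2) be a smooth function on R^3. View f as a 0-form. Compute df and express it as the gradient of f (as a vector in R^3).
df = (3*x^2 - 3*z^2) dx + (0) dy + (-6*x*z) dz; grad f = (3*x^2 - 3*z^2, 0, -6*x*z)

For a 0-form f, d f = (∂f/∂x) dx + (∂f/∂y) dy + (∂f/∂z) dz. The components of the vector representation are exactly the entries of grad f in Cartesian coordinates:
  ∂f/∂x = 3*x^2 - 3*z^2
  ∂f/∂y = 0
  ∂f/∂z = -6*x*z.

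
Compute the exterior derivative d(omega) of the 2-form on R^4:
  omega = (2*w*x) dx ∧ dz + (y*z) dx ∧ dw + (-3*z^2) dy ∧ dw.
d(omega) = (2*x - y) dx ∧ dz ∧ dw + (-z) dx ∧ dy ∧ dw + (6*z) dy ∧ dz ∧ dw

For a 2-form omega = sum_{i<j} g_{ij} dx_i ∧ dx_j, the exterior derivative is
  d(omega) = sum_{i<j} d(g_{ij}) ∧ dx_i ∧ dx_j = sum_{i<j, k} (∂g_{ij}/∂x_k) dx_k ∧ dx_i ∧ dx_j.
Expand each term, using dx_k ∧ dx_i ∧ dx_j = sgn(permutation) dx_{(a)} ∧ dx_{(b)} ∧ dx_{(c)} with (a < b < c) sorted:
  d(2*w*x) includes (∂/∂w)(2*w*x) dw = (2*x) dw, which multiplied by dx ∧ dz gives (2*x) dx ∧ dz ∧ dw
  d(y*z) includes (∂/∂y)(y*z) dy = (z) dy, which multiplied by dx ∧ dw gives (-z) dx ∧ dy ∧ dw
  d(y*z) includes (∂/∂z)(y*z) dz = (y) dz, which multiplied by dx ∧ dw gives (-y) dx ∧ dz ∧ dw
  d(-3*z^2) includes (∂/∂z)(-3*z^2) dz = (-6*z) dz, which multiplied by dy ∧ dw gives (6*z) dy ∧ dz ∧ dw
Collecting like 3-forms: d(omega) = (2*x - y) dx ∧ dz ∧ dw + (-z) dx ∧ dy ∧ dw + (6*z) dy ∧ dz ∧ dw.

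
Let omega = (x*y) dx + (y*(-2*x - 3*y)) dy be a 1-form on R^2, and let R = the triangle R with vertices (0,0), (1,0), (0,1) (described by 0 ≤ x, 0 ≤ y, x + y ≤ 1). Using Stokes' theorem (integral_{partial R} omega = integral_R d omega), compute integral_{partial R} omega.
integral_(partial R) omega = -1/2

Stokes: integral_partial_R omega = integral_R d omega with d omega = (∂Q/∂x - ∂P/∂y) dx ∧ dy.
  ∂Q/∂x = -2*y
  ∂P/∂y = x
  integrand = ∂Q/∂x - ∂P/∂y = -x - 2*y.
Integrating over R: integral_0^1 integral_0^{1-x} (-x - 2*y) dy dx = -1/2.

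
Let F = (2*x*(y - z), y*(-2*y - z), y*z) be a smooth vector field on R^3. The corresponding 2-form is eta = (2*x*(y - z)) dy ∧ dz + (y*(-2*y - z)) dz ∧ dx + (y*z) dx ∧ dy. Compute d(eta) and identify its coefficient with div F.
d(eta) = (-y - 3*z) dx ∧ dy ∧ dz; div F = -y - 3*z

For a 2-form in R^3 of the form above, applying d gives a 3-form with coefficient ∂P/∂x + ∂Q/∂y + ∂R/∂z:
  ∂P/∂x = 2*y - 2*z
  ∂Q/∂y = -4*y - z
  ∂R/∂z = y
Sum = -y - 3*z, which is exactly div F.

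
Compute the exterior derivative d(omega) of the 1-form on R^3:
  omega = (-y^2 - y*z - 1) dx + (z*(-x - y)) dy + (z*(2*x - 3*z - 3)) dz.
d(omega) = (2*y) dx ∧ dy + (y + 2*z) dx ∧ dz + (x + y) dy ∧ dz

For a 1-form omega = sum_i f_i dx_i, the exterior derivative is
  d(omega) = sum_{i < j} (∂f_j/∂x_i - ∂f_i/∂x_j) dx_i ∧ dx_j.
  coefficient of dx ∧ dy: ∂f_2/∂x - ∂f_1/∂y = ∂(z*(-x - y))/∂x - ∂(-y^2 - y*z - 1)/∂y = 2*y
  coefficient of dx ∧ dz: ∂f_3/∂x - ∂f_1/∂z = ∂(z*(2*x - 3*z - 3))/∂x - ∂(-y^2 - y*z - 1)/∂z = y + 2*z
  coefficient of dy ∧ dz: ∂f_3/∂y - ∂f_2/∂z = ∂(z*(2*x - 3*z - 3))/∂y - ∂(z*(-x - y))/∂z = x + y
Assembling: d(omega) = (2*y) dx ∧ dy + (y + 2*z) dx ∧ dz + (x + y) dy ∧ dz.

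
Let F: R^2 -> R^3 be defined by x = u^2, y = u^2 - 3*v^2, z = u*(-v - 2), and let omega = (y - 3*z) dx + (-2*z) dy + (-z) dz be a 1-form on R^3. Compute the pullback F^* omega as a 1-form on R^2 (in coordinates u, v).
F^* omega = (u*(2*u^2 + 10*u*v + 20*u - 7*v^2 - 4*v - 4)) du + (u*(-u*v - 2*u - 12*v^2 - 24*v)) dv

Using F^*(f dg) = (f ∘ F) d(g ∘ F), substitute each coordinate x_i by F_i(u, v) in f_i, and replace dx_i by d F_i = (∂F_i/∂u) du + (∂F_i/∂v) dv.
  For the x component: f_1(F) = u^2 + 3*u*v + 6*u - 3*v^2; d F_1 = (2*u) du + (0) dv
  For the y component: f_2(F) = 2*u*(v + 2); d F_2 = (2*u) du + (-6*v) dv
  For the z component: f_3(F) = u*(v + 2); d F_3 = (-v - 2) du + (-u) dv
Combining and collecting du, dv coefficients:
  coeff of du: u*(2*u^2 + 10*u*v + 20*u - 7*v^2 - 4*v - 4)
  coeff of dv: u*(-u*v - 2*u - 12*v^2 - 24*v)
F^* omega = (u*(2*u^2 + 10*u*v + 20*u - 7*v^2 - 4*v - 4)) du + (u*(-u*v - 2*u - 12*v^2 - 24*v)) dv.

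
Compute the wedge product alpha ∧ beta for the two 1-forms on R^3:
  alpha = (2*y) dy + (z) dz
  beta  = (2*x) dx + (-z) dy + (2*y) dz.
alpha ∧ beta = (-4*x*y) dx ∧ dy + (4*y^2 + z^2) dy ∧ dz + (-2*x*z) dx ∧ dz

Distribute the wedge, using dx_i ∧ dx_j = -dx_j ∧ dx_i and dx_i ∧ dx_i = 0. For each pair (i, j) with i < j, the coefficient of dx_i ∧ dx_j in alpha ∧ beta is (alpha_i * beta_j - alpha_j * beta_i). Collecting: alpha ∧ beta = (-4*x*y) dx ∧ dy + (4*y^2 + z^2) dy ∧ dz + (-2*x*z) dx ∧ dz.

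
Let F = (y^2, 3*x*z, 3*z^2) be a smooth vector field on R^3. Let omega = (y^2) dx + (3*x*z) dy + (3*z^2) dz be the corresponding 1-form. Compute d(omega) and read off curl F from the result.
d(omega) = (-3*x) dy ∧ dz + (0) dz ∧ dx + (-2*y + 3*z) dx ∧ dy; curl F = (-3*x, 0, -2*y + 3*z)

d omega = sum_{i<j} (∂f_j/∂x_i - ∂f_i/∂x_j) dx_i ∧ dx_j. Under the identification (dy ∧ dz, dz ∧ dx, dx ∧ dy) ↔ (e_x, e_y, e_z), the coefficients are exactly the components of curl F. Compute:
  ∂R/∂y - ∂Q/∂z = (0) - (3*x) = -3*x
  ∂P/∂z - ∂R/∂x = (0) - (0) = 0
  ∂Q/∂x - ∂P/∂y = (3*z) - (2*y) = -2*y + 3*z.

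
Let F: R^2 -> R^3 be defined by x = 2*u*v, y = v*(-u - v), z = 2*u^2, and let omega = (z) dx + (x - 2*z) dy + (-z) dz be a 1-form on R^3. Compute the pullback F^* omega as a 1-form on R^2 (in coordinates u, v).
F^* omega = (2*u*(-4*u^2 + 4*u*v - v^2)) du + (2*u*(4*u^2 + 3*u*v - 2*v^2)) dv

Using F^*(f dg) = (f ∘ F) d(g ∘ F), substitute each coordinate x_i by F_i(u, v) in f_i, and replace dx_i by d F_i = (∂F_i/∂u) du + (∂F_i/∂v) dv.
  For the x component: f_1(F) = 2*u^2; d F_1 = (2*v) du + (2*u) dv
  For the y component: f_2(F) = 2*u*(-2*u + v); d F_2 = (-v) du + (-u - 2*v) dv
  For the z component: f_3(F) = -2*u^2; d F_3 = (4*u) du + (0) dv
Combining and collecting du, dv coefficients:
  coeff of du: 2*u*(-4*u^2 + 4*u*v - v^2)
  coeff of dv: 2*u*(4*u^2 + 3*u*v - 2*v^2)
F^* omega = (2*u*(-4*u^2 + 4*u*v - v^2)) du + (2*u*(4*u^2 + 3*u*v - 2*v^2)) dv.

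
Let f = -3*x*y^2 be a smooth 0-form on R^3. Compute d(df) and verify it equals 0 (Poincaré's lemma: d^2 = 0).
d(df) = 0

Step 1: df = sum_i (∂f/∂x_i) dx_i = (-3*y^2) dx + (-6*x*y) dy + (0) dz.
Step 2: Apply d again. Using the 1-form formula, the coefficient of dx ∧ dy in d(df) is ∂^2 f/∂x ∂y - ∂^2 f/∂y ∂x = (-6*y) - (-6*y) = 0 (equality of mixed partials for smooth f).
Similarly for dx ∧ dz and dy ∧ dz — all coefficients vanish. So d(df) = 0.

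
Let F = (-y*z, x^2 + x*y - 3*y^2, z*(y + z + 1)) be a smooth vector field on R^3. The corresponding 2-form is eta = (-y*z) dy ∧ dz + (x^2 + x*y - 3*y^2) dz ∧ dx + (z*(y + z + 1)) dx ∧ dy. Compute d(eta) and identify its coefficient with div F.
d(eta) = (x - 5*y + 2*z + 1) dx ∧ dy ∧ dz; div F = x - 5*y + 2*z + 1

For a 2-form in R^3 of the form above, applying d gives a 3-form with coefficient ∂P/∂x + ∂Q/∂y + ∂R/∂z:
  ∂P/∂x = 0
  ∂Q/∂y = x - 6*y
  ∂R/∂z = y + 2*z + 1
Sum = x - 5*y + 2*z + 1, which is exactly div F.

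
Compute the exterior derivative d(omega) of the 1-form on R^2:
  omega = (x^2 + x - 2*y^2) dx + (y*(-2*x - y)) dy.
d(omega) = (2*y) dx ∧ dy

For a 1-form omega = sum_i f_i dx_i, the exterior derivative is
  d(omega) = sum_{i < j} (∂f_j/∂x_i - ∂f_i/∂x_j) dx_i ∧ dx_j.
  coefficient of dx ∧ dy: ∂f_2/∂x - ∂f_1/∂y = ∂(y*(-2*x - y))/∂x - ∂(x^2 + x - 2*y^2)/∂y = 2*y
Assembling: d(omega) = (2*y) dx ∧ dy.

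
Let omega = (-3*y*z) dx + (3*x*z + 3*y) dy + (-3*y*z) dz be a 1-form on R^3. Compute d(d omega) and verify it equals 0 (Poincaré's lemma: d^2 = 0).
d(d omega) = 0

Step 1: d omega = sum_{i<j} (∂f_j/∂x_i - ∂f_i/∂x_j) dx_i ∧ dx_j:
  coeff of dx ∧ dy: 6*z
  coeff of dx ∧ dz: 3*y
  coeff of dy ∧ dz: -3*x - 3*z
Step 2: Apply d again to each 2-form coefficient. The only possible 3-form in R^3 is dx ∧ dy ∧ dz, with coefficient
  ∂(coeff of dy∧dz)/∂x - ∂(coeff of dx∧dz)/∂y + ∂(coeff of dx∧dy)/∂z
  = ∂/∂x (-3*x - 3*z) - ∂/∂y (3*y) + ∂/∂z (6*z).
Each of these terms simplifies to sums of mixed partials that cancel in pairs. The result is 0 (by equality of mixed partials for smooth functions — Schwarz / Clairaut).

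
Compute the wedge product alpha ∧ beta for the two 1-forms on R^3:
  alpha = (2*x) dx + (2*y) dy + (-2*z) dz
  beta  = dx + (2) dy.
alpha ∧ beta = (4*x - 2*y) dx ∧ dy + (2*z) dx ∧ dz + (4*z) dy ∧ dz

Distribute the wedge, using dx_i ∧ dx_j = -dx_j ∧ dx_i and dx_i ∧ dx_i = 0. For each pair (i, j) with i < j, the coefficient of dx_i ∧ dx_j in alpha ∧ beta is (alpha_i * beta_j - alpha_j * beta_i). Collecting: alpha ∧ beta = (4*x - 2*y) dx ∧ dy + (2*z) dx ∧ dz + (4*z) dy ∧ dz.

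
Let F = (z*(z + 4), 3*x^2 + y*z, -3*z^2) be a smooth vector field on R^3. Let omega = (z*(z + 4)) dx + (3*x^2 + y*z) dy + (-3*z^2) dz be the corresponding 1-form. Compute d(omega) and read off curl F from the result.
d(omega) = (-y) dy ∧ dz + (2*z + 4) dz ∧ dx + (6*x) dx ∧ dy; curl F = (-y, 2*z + 4, 6*x)

d omega = sum_{i<j} (∂f_j/∂x_i - ∂f_i/∂x_j) dx_i ∧ dx_j. Under the identification (dy ∧ dz, dz ∧ dx, dx ∧ dy) ↔ (e_x, e_y, e_z), the coefficients are exactly the components of curl F. Compute:
  ∂R/∂y - ∂Q/∂z = (0) - (y) = -y
  ∂P/∂z - ∂R/∂x = (2*z + 4) - (0) = 2*z + 4
  ∂Q/∂x - ∂P/∂y = (6*x) - (0) = 6*x.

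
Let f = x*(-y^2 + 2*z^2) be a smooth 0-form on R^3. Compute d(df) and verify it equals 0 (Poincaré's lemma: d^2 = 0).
d(df) = 0

Step 1: df = sum_i (∂f/∂x_i) dx_i = (-y^2 + 2*z^2) dx + (-2*x*y) dy + (4*x*z) dz.
Step 2: Apply d again. Using the 1-form formula, the coefficient of dx ∧ dy in d(df) is ∂^2 f/∂x ∂y - ∂^2 f/∂y ∂x = (-2*y) - (-2*y) = 0 (equality of mixed partials for smooth f).
Similarly for dx ∧ dz and dy ∧ dz — all coefficients vanish. So d(df) = 0.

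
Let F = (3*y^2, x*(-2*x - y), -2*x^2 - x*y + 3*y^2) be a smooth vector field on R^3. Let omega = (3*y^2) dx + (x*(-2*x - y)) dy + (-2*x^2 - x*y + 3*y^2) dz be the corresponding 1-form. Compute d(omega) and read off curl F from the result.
d(omega) = (-x + 6*y) dy ∧ dz + (4*x + y) dz ∧ dx + (-4*x - 7*y) dx ∧ dy; curl F = (-x + 6*y, 4*x + y, -4*x - 7*y)

d omega = sum_{i<j} (∂f_j/∂x_i - ∂f_i/∂x_j) dx_i ∧ dx_j. Under the identification (dy ∧ dz, dz ∧ dx, dx ∧ dy) ↔ (e_x, e_y, e_z), the coefficients are exactly the components of curl F. Compute:
  ∂R/∂y - ∂Q/∂z = (-x + 6*y) - (0) = -x + 6*y
  ∂P/∂z - ∂R/∂x = (0) - (-4*x - y) = 4*x + y
  ∂Q/∂x - ∂P/∂y = (-4*x - y) - (6*y) = -4*x - 7*y.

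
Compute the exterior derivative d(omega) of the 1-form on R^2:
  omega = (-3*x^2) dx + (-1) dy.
d(omega) = 0

For a 1-form omega = sum_i f_i dx_i, the exterior derivative is
  d(omega) = sum_{i < j} (∂f_j/∂x_i - ∂f_i/∂x_j) dx_i ∧ dx_j.

Assembling: d(omega) = 0.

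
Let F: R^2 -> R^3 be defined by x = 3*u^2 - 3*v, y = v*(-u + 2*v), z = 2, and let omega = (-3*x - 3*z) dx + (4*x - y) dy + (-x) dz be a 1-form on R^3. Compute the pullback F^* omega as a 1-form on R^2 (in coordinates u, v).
F^* omega = (-54*u^3 - 12*u^2*v - u*v^2 + 54*u*v - 36*u + 2*v^3 + 12*v^2) du + (-12*u^3 + 47*u^2*v + 27*u^2 + 6*u*v^2 + 12*u*v - 8*v^3 - 48*v^2 - 27*v + 18) dv

Using F^*(f dg) = (f ∘ F) d(g ∘ F), substitute each coordinate x_i by F_i(u, v) in f_i, and replace dx_i by d F_i = (∂F_i/∂u) du + (∂F_i/∂v) dv.
  For the x component: f_1(F) = -9*u^2 + 9*v - 6; d F_1 = (6*u) du + (-3) dv
  For the y component: f_2(F) = 12*u^2 + u*v - 2*v^2 - 12*v; d F_2 = (-v) du + (-u + 4*v) dv
  For the z component: f_3(F) = -3*u^2 + 3*v; d F_3 = (0) du + (0) dv
Combining and collecting du, dv coefficients:
  coeff of du: -54*u^3 - 12*u^2*v - u*v^2 + 54*u*v - 36*u + 2*v^3 + 12*v^2
  coeff of dv: -12*u^3 + 47*u^2*v + 27*u^2 + 6*u*v^2 + 12*u*v - 8*v^3 - 48*v^2 - 27*v + 18
F^* omega = (-54*u^3 - 12*u^2*v - u*v^2 + 54*u*v - 36*u + 2*v^3 + 12*v^2) du + (-12*u^3 + 47*u^2*v + 27*u^2 + 6*u*v^2 + 12*u*v - 8*v^3 - 48*v^2 - 27*v + 18) dv.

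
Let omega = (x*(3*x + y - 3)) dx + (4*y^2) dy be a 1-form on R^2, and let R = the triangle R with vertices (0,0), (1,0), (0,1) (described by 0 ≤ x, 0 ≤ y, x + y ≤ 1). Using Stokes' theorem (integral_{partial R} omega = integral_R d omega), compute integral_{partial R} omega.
integral_(partial R) omega = -1/6

Stokes: integral_partial_R omega = integral_R d omega with d omega = (∂Q/∂x - ∂P/∂y) dx ∧ dy.
  ∂Q/∂x = 0
  ∂P/∂y = x
  integrand = ∂Q/∂x - ∂P/∂y = -x.
Integrating over R: integral_0^1 integral_0^{1-x} (-x) dy dx = -1/6.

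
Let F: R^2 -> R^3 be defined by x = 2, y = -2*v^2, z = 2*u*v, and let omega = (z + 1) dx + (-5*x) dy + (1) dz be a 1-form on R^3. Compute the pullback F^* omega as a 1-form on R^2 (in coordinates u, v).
F^* omega = (2*v) du + (2*u + 40*v) dv

Using F^*(f dg) = (f ∘ F) d(g ∘ F), substitute each coordinate x_i by F_i(u, v) in f_i, and replace dx_i by d F_i = (∂F_i/∂u) du + (∂F_i/∂v) dv.
  For the x component: f_1(F) = 2*u*v + 1; d F_1 = (0) du + (0) dv
  For the y component: f_2(F) = -10; d F_2 = (0) du + (-4*v) dv
  For the z component: f_3(F) = 1; d F_3 = (2*v) du + (2*u) dv
Combining and collecting du, dv coefficients:
  coeff of du: 2*v
  coeff of dv: 2*u + 40*v
F^* omega = (2*v) du + (2*u + 40*v) dv.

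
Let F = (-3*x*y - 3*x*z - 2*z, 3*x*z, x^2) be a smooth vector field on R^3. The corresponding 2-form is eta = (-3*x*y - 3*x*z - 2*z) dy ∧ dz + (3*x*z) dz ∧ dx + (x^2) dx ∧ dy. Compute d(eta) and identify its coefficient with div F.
d(eta) = (-3*y - 3*z) dx ∧ dy ∧ dz; div F = -3*y - 3*z

For a 2-form in R^3 of the form above, applying d gives a 3-form with coefficient ∂P/∂x + ∂Q/∂y + ∂R/∂z:
  ∂P/∂x = -3*y - 3*z
  ∂Q/∂y = 0
  ∂R/∂z = 0
Sum = -3*y - 3*z, which is exactly div F.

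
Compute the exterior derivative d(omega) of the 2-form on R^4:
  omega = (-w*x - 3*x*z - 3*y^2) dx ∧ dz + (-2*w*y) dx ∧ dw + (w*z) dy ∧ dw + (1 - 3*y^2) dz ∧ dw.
d(omega) = (6*y) dx ∧ dy ∧ dz + (-x) dx ∧ dz ∧ dw + (2*w) dx ∧ dy ∧ dw + (-w - 6*y) dy ∧ dz ∧ dw

For a 2-form omega = sum_{i<j} g_{ij} dx_i ∧ dx_j, the exterior derivative is
  d(omega) = sum_{i<j} d(g_{ij}) ∧ dx_i ∧ dx_j = sum_{i<j, k} (∂g_{ij}/∂x_k) dx_k ∧ dx_i ∧ dx_j.
Expand each term, using dx_k ∧ dx_i ∧ dx_j = sgn(permutation) dx_{(a)} ∧ dx_{(b)} ∧ dx_{(c)} with (a < b < c) sorted:
  d(-w*x - 3*x*z - 3*y^2) includes (∂/∂y)(-w*x - 3*x*z - 3*y^2) dy = (-6*y) dy, which multiplied by dx ∧ dz gives (6*y) dx ∧ dy ∧ dz
  d(-w*x - 3*x*z - 3*y^2) includes (∂/∂w)(-w*x - 3*x*z - 3*y^2) dw = (-x) dw, which multiplied by dx ∧ dz gives (-x) dx ∧ dz ∧ dw
  d(-2*w*y) includes (∂/∂y)(-2*w*y) dy = (-2*w) dy, which multiplied by dx ∧ dw gives (2*w) dx ∧ dy ∧ dw
  d(w*z) includes (∂/∂z)(w*z) dz = (w) dz, which multiplied by dy ∧ dw gives (-w) dy ∧ dz ∧ dw
  d(1 - 3*y^2) includes (∂/∂y)(1 - 3*y^2) dy = (-6*y) dy, which multiplied by dz ∧ dw gives (-6*y) dy ∧ dz ∧ dw
Collecting like 3-forms: d(omega) = (6*y) dx ∧ dy ∧ dz + (-x) dx ∧ dz ∧ dw + (2*w) dx ∧ dy ∧ dw + (-w - 6*y) dy ∧ dz ∧ dw.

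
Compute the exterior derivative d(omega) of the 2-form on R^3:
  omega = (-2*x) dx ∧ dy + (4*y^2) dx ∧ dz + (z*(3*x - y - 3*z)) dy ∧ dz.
d(omega) = (-8*y + 3*z) dx ∧ dy ∧ dz

For a 2-form omega = sum_{i<j} g_{ij} dx_i ∧ dx_j, the exterior derivative is
  d(omega) = sum_{i<j} d(g_{ij}) ∧ dx_i ∧ dx_j = sum_{i<j, k} (∂g_{ij}/∂x_k) dx_k ∧ dx_i ∧ dx_j.
Expand each term, using dx_k ∧ dx_i ∧ dx_j = sgn(permutation) dx_{(a)} ∧ dx_{(b)} ∧ dx_{(c)} with (a < b < c) sorted:
  d(4*y^2) includes (∂/∂y)(4*y^2) dy = (8*y) dy, which multiplied by dx ∧ dz gives (-8*y) dx ∧ dy ∧ dz
  d(z*(3*x - y - 3*z)) includes (∂/∂x)(z*(3*x - y - 3*z)) dx = (3*z) dx, which multiplied by dy ∧ dz gives (3*z) dx ∧ dy ∧ dz
Collecting like 3-forms: d(omega) = (-8*y + 3*z) dx ∧ dy ∧ dz.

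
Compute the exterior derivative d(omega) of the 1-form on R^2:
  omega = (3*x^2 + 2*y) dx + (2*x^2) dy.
d(omega) = (4*x - 2) dx ∧ dy

For a 1-form omega = sum_i f_i dx_i, the exterior derivative is
  d(omega) = sum_{i < j} (∂f_j/∂x_i - ∂f_i/∂x_j) dx_i ∧ dx_j.
  coefficient of dx ∧ dy: ∂f_2/∂x - ∂f_1/∂y = ∂(2*x^2)/∂x - ∂(3*x^2 + 2*y)/∂y = 4*x - 2
Assembling: d(omega) = (4*x - 2) dx ∧ dy.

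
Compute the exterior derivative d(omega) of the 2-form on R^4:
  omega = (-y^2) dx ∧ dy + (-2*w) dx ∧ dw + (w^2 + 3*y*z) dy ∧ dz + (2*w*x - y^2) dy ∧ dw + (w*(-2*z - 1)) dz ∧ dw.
d(omega) = (2*w) dy ∧ dz ∧ dw + (2*w) dx ∧ dy ∧ dw

For a 2-form omega = sum_{i<j} g_{ij} dx_i ∧ dx_j, the exterior derivative is
  d(omega) = sum_{i<j} d(g_{ij}) ∧ dx_i ∧ dx_j = sum_{i<j, k} (∂g_{ij}/∂x_k) dx_k ∧ dx_i ∧ dx_j.
Expand each term, using dx_k ∧ dx_i ∧ dx_j = sgn(permutation) dx_{(a)} ∧ dx_{(b)} ∧ dx_{(c)} with (a < b < c) sorted:
  d(w^2 + 3*y*z) includes (∂/∂w)(w^2 + 3*y*z) dw = (2*w) dw, which multiplied by dy ∧ dz gives (2*w) dy ∧ dz ∧ dw
  d(2*w*x - y^2) includes (∂/∂x)(2*w*x - y^2) dx = (2*w) dx, which multiplied by dy ∧ dw gives (2*w) dx ∧ dy ∧ dw
Collecting like 3-forms: d(omega) = (2*w) dy ∧ dz ∧ dw + (2*w) dx ∧ dy ∧ dw.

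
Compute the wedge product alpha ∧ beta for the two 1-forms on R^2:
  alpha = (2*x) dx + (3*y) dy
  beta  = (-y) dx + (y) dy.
alpha ∧ beta = (y*(2*x + 3*y)) dx ∧ dy

Distribute the wedge, using dx_i ∧ dx_j = -dx_j ∧ dx_i and dx_i ∧ dx_i = 0. For each pair (i, j) with i < j, the coefficient of dx_i ∧ dx_j in alpha ∧ beta is (alpha_i * beta_j - alpha_j * beta_i). Collecting: alpha ∧ beta = (y*(2*x + 3*y)) dx ∧ dy.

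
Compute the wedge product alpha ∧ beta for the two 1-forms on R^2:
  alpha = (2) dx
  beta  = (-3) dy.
alpha ∧ beta = (-6) dx ∧ dy

Distribute the wedge, using dx_i ∧ dx_j = -dx_j ∧ dx_i and dx_i ∧ dx_i = 0. For each pair (i, j) with i < j, the coefficient of dx_i ∧ dx_j in alpha ∧ beta is (alpha_i * beta_j - alpha_j * beta_i). Collecting: alpha ∧ beta = (-6) dx ∧ dy.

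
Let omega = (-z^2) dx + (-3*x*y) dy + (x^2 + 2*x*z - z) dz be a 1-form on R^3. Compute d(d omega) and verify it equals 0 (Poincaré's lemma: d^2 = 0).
d(d omega) = 0

Step 1: d omega = sum_{i<j} (∂f_j/∂x_i - ∂f_i/∂x_j) dx_i ∧ dx_j:
  coeff of dx ∧ dy: -3*y
  coeff of dx ∧ dz: 2*x + 4*z
  coeff of dy ∧ dz: 0
Step 2: Apply d again to each 2-form coefficient. The only possible 3-form in R^3 is dx ∧ dy ∧ dz, with coefficient
  ∂(coeff of dy∧dz)/∂x - ∂(coeff of dx∧dz)/∂y + ∂(coeff of dx∧dy)/∂z
  = ∂/∂x (0) - ∂/∂y (2*x + 4*z) + ∂/∂z (-3*y).
Each of these terms simplifies to sums of mixed partials that cancel in pairs. The result is 0 (by equality of mixed partials for smooth functions — Schwarz / Clairaut).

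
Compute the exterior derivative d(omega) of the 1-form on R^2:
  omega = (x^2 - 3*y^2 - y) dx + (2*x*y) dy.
d(omega) = (8*y + 1) dx ∧ dy

For a 1-form omega = sum_i f_i dx_i, the exterior derivative is
  d(omega) = sum_{i < j} (∂f_j/∂x_i - ∂f_i/∂x_j) dx_i ∧ dx_j.
  coefficient of dx ∧ dy: ∂f_2/∂x - ∂f_1/∂y = ∂(2*x*y)/∂x - ∂(x^2 - 3*y^2 - y)/∂y = 8*y + 1
Assembling: d(omega) = (8*y + 1) dx ∧ dy.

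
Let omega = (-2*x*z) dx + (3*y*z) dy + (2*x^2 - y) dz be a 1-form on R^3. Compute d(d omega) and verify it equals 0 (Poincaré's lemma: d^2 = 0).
d(d omega) = 0

Step 1: d omega = sum_{i<j} (∂f_j/∂x_i - ∂f_i/∂x_j) dx_i ∧ dx_j:
  coeff of dx ∧ dy: 0
  coeff of dx ∧ dz: 6*x
  coeff of dy ∧ dz: -3*y - 1
Step 2: Apply d again to each 2-form coefficient. The only possible 3-form in R^3 is dx ∧ dy ∧ dz, with coefficient
  ∂(coeff of dy∧dz)/∂x - ∂(coeff of dx∧dz)/∂y + ∂(coeff of dx∧dy)/∂z
  = ∂/∂x (-3*y - 1) - ∂/∂y (6*x) + ∂/∂z (0).
Each of these terms simplifies to sums of mixed partials that cancel in pairs. The result is 0 (by equality of mixed partials for smooth functions — Schwarz / Clairaut).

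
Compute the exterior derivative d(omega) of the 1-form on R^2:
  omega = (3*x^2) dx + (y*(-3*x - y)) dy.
d(omega) = (-3*y) dx ∧ dy

For a 1-form omega = sum_i f_i dx_i, the exterior derivative is
  d(omega) = sum_{i < j} (∂f_j/∂x_i - ∂f_i/∂x_j) dx_i ∧ dx_j.
  coefficient of dx ∧ dy: ∂f_2/∂x - ∂f_1/∂y = ∂(y*(-3*x - y))/∂x - ∂(3*x^2)/∂y = -3*y
Assembling: d(omega) = (-3*y) dx ∧ dy.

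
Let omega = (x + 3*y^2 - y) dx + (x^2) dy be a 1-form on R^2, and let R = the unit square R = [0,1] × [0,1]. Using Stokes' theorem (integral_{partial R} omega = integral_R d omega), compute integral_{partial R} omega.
integral_(partial R) omega = -1

Stokes: integral_partial_R omega = integral_R d omega with d omega = (∂Q/∂x - ∂P/∂y) dx ∧ dy.
  ∂Q/∂x = 2*x
  ∂P/∂y = 6*y - 1
  integrand = ∂Q/∂x - ∂P/∂y = 2*x - 6*y + 1.
Integrating over R: integral_0^1 integral_0^1 (2*x - 6*y + 1) dx dy = -1.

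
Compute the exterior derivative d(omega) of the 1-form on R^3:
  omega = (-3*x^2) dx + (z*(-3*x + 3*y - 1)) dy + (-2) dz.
d(omega) = (-3*z) dx ∧ dy + (3*x - 3*y + 1) dy ∧ dz

For a 1-form omega = sum_i f_i dx_i, the exterior derivative is
  d(omega) = sum_{i < j} (∂f_j/∂x_i - ∂f_i/∂x_j) dx_i ∧ dx_j.
  coefficient of dx ∧ dy: ∂f_2/∂x - ∂f_1/∂y = ∂(z*(-3*x + 3*y - 1))/∂x - ∂(-3*x^2)/∂y = -3*z
  coefficient of dy ∧ dz: ∂f_3/∂y - ∂f_2/∂z = ∂(-2)/∂y - ∂(z*(-3*x + 3*y - 1))/∂z = 3*x - 3*y + 1
Assembling: d(omega) = (-3*z) dx ∧ dy + (3*x - 3*y + 1) dy ∧ dz.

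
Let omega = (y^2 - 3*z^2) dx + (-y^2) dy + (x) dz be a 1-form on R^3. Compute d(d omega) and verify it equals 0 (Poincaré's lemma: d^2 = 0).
d(d omega) = 0

Step 1: d omega = sum_{i<j} (∂f_j/∂x_i - ∂f_i/∂x_j) dx_i ∧ dx_j:
  coeff of dx ∧ dy: -2*y
  coeff of dx ∧ dz: 6*z + 1
  coeff of dy ∧ dz: 0
Step 2: Apply d again to each 2-form coefficient. The only possible 3-form in R^3 is dx ∧ dy ∧ dz, with coefficient
  ∂(coeff of dy∧dz)/∂x - ∂(coeff of dx∧dz)/∂y + ∂(coeff of dx∧dy)/∂z
  = ∂/∂x (0) - ∂/∂y (6*z + 1) + ∂/∂z (-2*y).
Each of these terms simplifies to sums of mixed partials that cancel in pairs. The result is 0 (by equality of mixed partials for smooth functions — Schwarz / Clairaut).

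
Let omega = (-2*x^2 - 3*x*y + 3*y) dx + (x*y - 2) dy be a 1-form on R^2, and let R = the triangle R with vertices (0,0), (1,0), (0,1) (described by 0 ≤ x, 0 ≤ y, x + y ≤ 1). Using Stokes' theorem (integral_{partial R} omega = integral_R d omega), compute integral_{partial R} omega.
integral_(partial R) omega = -5/6

Stokes: integral_partial_R omega = integral_R d omega with d omega = (∂Q/∂x - ∂P/∂y) dx ∧ dy.
  ∂Q/∂x = y
  ∂P/∂y = 3 - 3*x
  integrand = ∂Q/∂x - ∂P/∂y = 3*x + y - 3.
Integrating over R: integral_0^1 integral_0^{1-x} (3*x + y - 3) dy dx = -5/6.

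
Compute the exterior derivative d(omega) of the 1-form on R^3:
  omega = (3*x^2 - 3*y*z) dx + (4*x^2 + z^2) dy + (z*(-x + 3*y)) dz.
d(omega) = (8*x + 3*z) dx ∧ dy + (3*y - z) dx ∧ dz + (z) dy ∧ dz

For a 1-form omega = sum_i f_i dx_i, the exterior derivative is
  d(omega) = sum_{i < j} (∂f_j/∂x_i - ∂f_i/∂x_j) dx_i ∧ dx_j.
  coefficient of dx ∧ dy: ∂f_2/∂x - ∂f_1/∂y = ∂(4*x^2 + z^2)/∂x - ∂(3*x^2 - 3*y*z)/∂y = 8*x + 3*z
  coefficient of dx ∧ dz: ∂f_3/∂x - ∂f_1/∂z = ∂(z*(-x + 3*y))/∂x - ∂(3*x^2 - 3*y*z)/∂z = 3*y - z
  coefficient of dy ∧ dz: ∂f_3/∂y - ∂f_2/∂z = ∂(z*(-x + 3*y))/∂y - ∂(4*x^2 + z^2)/∂z = z
Assembling: d(omega) = (8*x + 3*z) dx ∧ dy + (3*y - z) dx ∧ dz + (z) dy ∧ dz.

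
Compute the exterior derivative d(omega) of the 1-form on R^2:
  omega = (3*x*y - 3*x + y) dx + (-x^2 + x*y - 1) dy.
d(omega) = (-5*x + y - 1) dx ∧ dy

For a 1-form omega = sum_i f_i dx_i, the exterior derivative is
  d(omega) = sum_{i < j} (∂f_j/∂x_i - ∂f_i/∂x_j) dx_i ∧ dx_j.
  coefficient of dx ∧ dy: ∂f_2/∂x - ∂f_1/∂y = ∂(-x^2 + x*y - 1)/∂x - ∂(3*x*y - 3*x + y)/∂y = -5*x + y - 1
Assembling: d(omega) = (-5*x + y - 1) dx ∧ dy.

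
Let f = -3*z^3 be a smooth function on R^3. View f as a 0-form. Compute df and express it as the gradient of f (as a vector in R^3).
df = (0) dx + (0) dy + (-9*z^2) dz; grad f = (0, 0, -9*z^2)

For a 0-form f, d f = (∂f/∂x) dx + (∂f/∂y) dy + (∂f/∂z) dz. The components of the vector representation are exactly the entries of grad f in Cartesian coordinates:
  ∂f/∂x = 0
  ∂f/∂y = 0
  ∂f/∂z = -9*z^2.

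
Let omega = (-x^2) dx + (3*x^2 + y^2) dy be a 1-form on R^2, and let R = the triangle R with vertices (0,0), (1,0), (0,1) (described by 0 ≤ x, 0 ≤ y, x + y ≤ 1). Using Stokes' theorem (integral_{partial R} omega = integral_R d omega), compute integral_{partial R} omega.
integral_(partial R) omega = 1

Stokes: integral_partial_R omega = integral_R d omega with d omega = (∂Q/∂x - ∂P/∂y) dx ∧ dy.
  ∂Q/∂x = 6*x
  ∂P/∂y = 0
  integrand = ∂Q/∂x - ∂P/∂y = 6*x.
Integrating over R: integral_0^1 integral_0^{1-x} (6*x) dy dx = 1.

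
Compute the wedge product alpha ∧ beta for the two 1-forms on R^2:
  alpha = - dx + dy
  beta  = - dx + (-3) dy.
alpha ∧ beta = (4) dx ∧ dy

Distribute the wedge, using dx_i ∧ dx_j = -dx_j ∧ dx_i and dx_i ∧ dx_i = 0. For each pair (i, j) with i < j, the coefficient of dx_i ∧ dx_j in alpha ∧ beta is (alpha_i * beta_j - alpha_j * beta_i). Collecting: alpha ∧ beta = (4) dx ∧ dy.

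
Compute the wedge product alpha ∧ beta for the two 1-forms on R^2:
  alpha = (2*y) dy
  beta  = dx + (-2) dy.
alpha ∧ beta = (-2*y) dx ∧ dy

Distribute the wedge, using dx_i ∧ dx_j = -dx_j ∧ dx_i and dx_i ∧ dx_i = 0. For each pair (i, j) with i < j, the coefficient of dx_i ∧ dx_j in alpha ∧ beta is (alpha_i * beta_j - alpha_j * beta_i). Collecting: alpha ∧ beta = (-2*y) dx ∧ dy.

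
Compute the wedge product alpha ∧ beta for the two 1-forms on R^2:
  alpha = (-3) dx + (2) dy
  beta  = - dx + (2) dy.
alpha ∧ beta = (-4) dx ∧ dy

Distribute the wedge, using dx_i ∧ dx_j = -dx_j ∧ dx_i and dx_i ∧ dx_i = 0. For each pair (i, j) with i < j, the coefficient of dx_i ∧ dx_j in alpha ∧ beta is (alpha_i * beta_j - alpha_j * beta_i). Collecting: alpha ∧ beta = (-4) dx ∧ dy.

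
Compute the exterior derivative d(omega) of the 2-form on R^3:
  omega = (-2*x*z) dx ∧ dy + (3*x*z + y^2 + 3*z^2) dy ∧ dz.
d(omega) = (-2*x + 3*z) dx ∧ dy ∧ dz

For a 2-form omega = sum_{i<j} g_{ij} dx_i ∧ dx_j, the exterior derivative is
  d(omega) = sum_{i<j} d(g_{ij}) ∧ dx_i ∧ dx_j = sum_{i<j, k} (∂g_{ij}/∂x_k) dx_k ∧ dx_i ∧ dx_j.
Expand each term, using dx_k ∧ dx_i ∧ dx_j = sgn(permutation) dx_{(a)} ∧ dx_{(b)} ∧ dx_{(c)} with (a < b < c) sorted:
  d(-2*x*z) includes (∂/∂z)(-2*x*z) dz = (-2*x) dz, which multiplied by dx ∧ dy gives (-2*x) dx ∧ dy ∧ dz
  d(3*x*z + y^2 + 3*z^2) includes (∂/∂x)(3*x*z + y^2 + 3*z^2) dx = (3*z) dx, which multiplied by dy ∧ dz gives (3*z) dx ∧ dy ∧ dz
Collecting like 3-forms: d(omega) = (-2*x + 3*z) dx ∧ dy ∧ dz.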